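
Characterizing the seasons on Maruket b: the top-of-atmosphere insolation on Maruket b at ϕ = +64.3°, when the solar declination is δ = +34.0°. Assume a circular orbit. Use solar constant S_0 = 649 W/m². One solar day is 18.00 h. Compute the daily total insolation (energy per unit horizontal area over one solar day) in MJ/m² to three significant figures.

cos h₀ = −tan(+64.3°) tan(+34.000°) = -1.4015 ≤ −1 ⇒ polar day, h₀ = π.
Bracket: h₀ sin ϕ sin δ + cos ϕ cos δ sin h₀ = 3.1416×0.90108×0.55919 + 0.43366×0.82904×0.00000 = 1.582973 + 0.000000 = 1.582973.
Q̄ = (S_0/π) × [bracket] = (649/π) × 1.582973 = 327.02 W/m².
Daily total = Q̄ × 18.00 h × 3600 s/h = 327.02 × 18.00 × 3600 / 10⁶ = 21.19 MJ/m².

21.2 MJ/m²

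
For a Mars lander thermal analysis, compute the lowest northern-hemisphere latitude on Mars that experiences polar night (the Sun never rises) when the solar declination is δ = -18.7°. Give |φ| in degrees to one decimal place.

|φ| = 71.3°

Polar night requires cos H₀ = −tan φ tan δ ≥ 1, i.e. tan φ tan δ ≤ −1.
The boundary is |tan φ| · |tan δ| = 1, so |φ| = 90° − |δ| = 90° − 18.7° = 71.3° in the northern hemisphere.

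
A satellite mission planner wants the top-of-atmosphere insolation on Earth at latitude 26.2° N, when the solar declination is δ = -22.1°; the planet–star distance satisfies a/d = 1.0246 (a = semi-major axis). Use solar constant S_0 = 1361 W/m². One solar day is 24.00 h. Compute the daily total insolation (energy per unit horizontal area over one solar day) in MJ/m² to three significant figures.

cos h₀ = −tan(+26.2°) tan(-22.100°) = 0.1998, h₀ = 1.3696 rad.
Bracket: h₀ sin ϕ sin δ + cos ϕ cos δ sin h₀ = 1.3696×0.44151×-0.37622 + 0.89726×0.92653×0.97984 = -0.227497 + 0.814579 = 0.587082.
Inverse-square distance factor (a/d)² = 1.0246² = 1.049805.
Q̄ = (S_0/π) × 1.049805 × [bracket] = (1361/π) × 1.049805 × 0.587082 = 267.00 W/m².
Daily total = Q̄ × 24.00 h × 3600 s/h = 267.00 × 24.00 × 3600 / 10⁶ = 23.07 MJ/m².

23.1 MJ/m²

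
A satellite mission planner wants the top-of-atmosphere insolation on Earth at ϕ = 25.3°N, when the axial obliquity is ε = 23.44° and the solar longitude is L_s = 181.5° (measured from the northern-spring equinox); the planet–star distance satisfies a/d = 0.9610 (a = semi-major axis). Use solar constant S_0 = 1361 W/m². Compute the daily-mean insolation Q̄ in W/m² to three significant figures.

Solar declination: sin δ = sin ε · sin L_s = sin 23.44° × sin 181.5° = -0.01041, so δ = -0.597°.
cos h₀ = −tan(+25.3°) tan(-0.597°) = 0.0049, h₀ = 1.5659 rad.
Bracket: h₀ sin ϕ sin δ + cos ϕ cos δ sin h₀ = 1.5659×0.42736×-0.01041 + 0.90408×0.99995×0.99999 = -0.006966 + 0.904026 = 0.897060.
Inverse-square distance factor (a/d)² = 0.9610² = 0.923521.
Q̄ = (S_0/π) × 0.923521 × [bracket] = (1361/π) × 0.923521 × 0.897060 = 358.9 W/m².

Q̄ ≈ 359 W/m²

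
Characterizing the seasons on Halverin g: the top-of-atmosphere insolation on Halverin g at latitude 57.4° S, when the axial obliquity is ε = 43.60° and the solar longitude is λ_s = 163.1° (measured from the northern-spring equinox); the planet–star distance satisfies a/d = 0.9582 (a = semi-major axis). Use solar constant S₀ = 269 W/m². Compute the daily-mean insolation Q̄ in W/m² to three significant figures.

Q̄ ≈ 22.8 W/m²

Solar declination: sin δ = sin ε · sin λ_s = sin 43.60° × sin 163.1° = 0.20047, so δ = +11.565°.
cos H₀ = −tan(-57.4°) tan(+11.565°) = 0.3200, H₀ = 1.2451 rad.
Bracket: H₀ sin φ sin δ + cos φ cos δ sin H₀ = 1.2451×-0.84245×0.20047 + 0.53877×0.97970×0.94743 = -0.210280 + 0.500085 = 0.289805.
Inverse-square distance factor (a/d)² = 0.9582² = 0.918147.
Q̄ = (S₀/π) × 0.918147 × [bracket] = (269/π) × 0.918147 × 0.289805 = 22.78 W/m².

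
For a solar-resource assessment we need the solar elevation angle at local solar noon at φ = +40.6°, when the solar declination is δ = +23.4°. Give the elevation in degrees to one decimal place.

At local noon the hour angle is zero, so the zenith angle equals |φ − δ| = |+40.6° − (+23.400°)| = 17.200°.
Elevation = 90° − 17.200° = 72.8°.

72.8°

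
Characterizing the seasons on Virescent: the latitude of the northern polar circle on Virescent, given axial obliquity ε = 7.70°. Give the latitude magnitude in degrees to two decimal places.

The polar circle is the lowest latitude that experiences at least one full rotation of continuous daylight at the northern-summer solstice; it lies at |φ| = 90° − ε = 90° − 7.70° = 82.30°.

82.30°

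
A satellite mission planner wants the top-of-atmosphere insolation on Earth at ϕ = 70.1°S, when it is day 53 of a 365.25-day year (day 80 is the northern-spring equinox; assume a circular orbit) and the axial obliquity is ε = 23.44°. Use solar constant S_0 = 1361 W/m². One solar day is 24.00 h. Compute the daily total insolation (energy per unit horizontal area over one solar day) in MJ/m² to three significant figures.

24.0 MJ/m²

Solar longitude: L_s = 360° × (53 − 80)/365.25 = -26.612°, i.e. -26.612° + 360° = 333.388°.
sin δ = sin 23.44° × sin 333.388° = -0.17819, so δ = -10.264°.
cos h₀ = −tan(-70.1°) tan(-10.264°) = -0.5002, h₀ = 2.0947 rad.
Bracket: h₀ sin ϕ sin δ + cos ϕ cos δ sin h₀ = 2.0947×-0.94029×-0.17819 + 0.34038×0.98400×0.86589 = 0.350968 + 0.290016 = 0.640984.
Q̄ = (S_0/π) × [bracket] = (1361/π) × 0.640984 = 277.69 W/m².
Daily total = Q̄ × 24.00 h × 3600 s/h = 277.69 × 24.00 × 3600 / 10⁶ = 23.99 MJ/m².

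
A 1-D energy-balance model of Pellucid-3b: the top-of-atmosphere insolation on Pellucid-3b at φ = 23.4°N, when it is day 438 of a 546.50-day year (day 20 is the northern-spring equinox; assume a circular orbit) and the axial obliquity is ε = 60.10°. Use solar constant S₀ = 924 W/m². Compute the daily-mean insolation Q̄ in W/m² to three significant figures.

Q̄ ≈ 17.3 W/m²

Solar longitude: λ_s = 360° × (438 − 20)/546.50 = 275.352°.
sin δ = sin 60.10° × sin 275.352° = -0.86312, so δ = -59.668°.
cos H₀ = −tan(+23.4°) tan(-59.668°) = 0.7396, H₀ = 0.7383 rad.
Bracket: H₀ sin φ sin δ + cos φ cos δ sin H₀ = 0.7383×0.39715×-0.86312 + 0.91775×0.50500×0.67304 = -0.253080 + 0.311930 = 0.058850.
Q̄ = (S₀/π) × [bracket] = (924/π) × 0.058850 = 17.31 W/m².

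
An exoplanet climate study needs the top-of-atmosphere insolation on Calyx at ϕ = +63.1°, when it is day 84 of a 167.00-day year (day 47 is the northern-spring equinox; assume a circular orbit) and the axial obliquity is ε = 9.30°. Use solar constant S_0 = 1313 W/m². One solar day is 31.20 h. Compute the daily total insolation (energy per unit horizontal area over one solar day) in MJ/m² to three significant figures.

Solar longitude: L_s = 360° × (84 − 47)/167.00 = 79.760°.
sin δ = sin 9.30° × sin 79.760° = 0.15903, so δ = +9.151°.
cos h₀ = −tan(+63.1°) tan(+9.151°) = -0.3175, h₀ = 1.8939 rad.
Bracket: h₀ sin ϕ sin δ + cos ϕ cos δ sin h₀ = 1.8939×0.89180×0.15903 + 0.45243×0.98727×0.94826 = 0.268598 + 0.423560 = 0.692158.
Q̄ = (S_0/π) × [bracket] = (1313/π) × 0.692158 = 289.28 W/m².
Daily total = Q̄ × 31.20 h × 3600 s/h = 289.28 × 31.20 × 3600 / 10⁶ = 32.49 MJ/m².

32.5 MJ/m²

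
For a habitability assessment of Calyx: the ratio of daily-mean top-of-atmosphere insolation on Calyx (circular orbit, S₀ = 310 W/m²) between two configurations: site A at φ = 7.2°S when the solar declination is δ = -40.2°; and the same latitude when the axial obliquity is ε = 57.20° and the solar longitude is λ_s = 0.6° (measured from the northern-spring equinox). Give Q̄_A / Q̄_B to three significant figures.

— Configuration A (φ=-7.2°):
cos H₀ = −tan(-7.2°) tan(-40.200°) = -0.1068, H₀ = 1.6778 rad.
Bracket: H₀ sin φ sin δ + cos φ cos δ sin H₀ = 1.6778×-0.12533×-0.64546 + 0.99211×0.76380×0.99429 = 0.135726 + 0.753447 = 0.889173.
Q̄ = (S₀/π) × [bracket] = (310/π) × 0.889173 = 87.740 W/m².
— Configuration B (φ=-7.2°):
Solar declination: sin δ = sin ε · sin λ_s = sin 57.20° × sin 0.6° = 0.00880, so δ = +0.504°.
cos H₀ = −tan(-7.2°) tan(+0.504°) = 0.0011, H₀ = 1.5697 rad.
Bracket: H₀ sin φ sin δ + cos φ cos δ sin H₀ = 1.5697×-0.12533×0.00880 + 0.99211×0.99996×1.00000 = -0.001731 + 0.992070 = 0.990339.
Q̄ = (S₀/π) × [bracket] = (310/π) × 0.990339 = 97.723 W/m².
Ratio Q̄_A / Q̄_B = 87.740 / 97.723 = 0.8978.

Q̄_A / Q̄_B ≈ 0.898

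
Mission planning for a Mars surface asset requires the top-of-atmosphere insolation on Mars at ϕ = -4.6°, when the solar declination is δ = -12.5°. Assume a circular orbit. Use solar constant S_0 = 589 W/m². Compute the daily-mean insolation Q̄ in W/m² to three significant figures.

Q̄ ≈ 188 W/m²

cos h₀ = −tan(-4.6°) tan(-12.500°) = -0.0178, h₀ = 1.5886 rad.
Bracket: h₀ sin ϕ sin δ + cos ϕ cos δ sin h₀ = 1.5886×-0.08020×-0.21644 + 0.99678×0.97630×0.99984 = 0.027576 + 0.973001 = 1.000577.
Q̄ = (S_0/π) × [bracket] = (589/π) × 1.000577 = 187.6 W/m².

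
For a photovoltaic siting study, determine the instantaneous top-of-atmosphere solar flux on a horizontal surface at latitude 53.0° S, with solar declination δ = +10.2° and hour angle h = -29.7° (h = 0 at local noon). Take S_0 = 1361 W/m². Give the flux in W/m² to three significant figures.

cos θ_z = sin ϕ sin δ + cos ϕ cos δ cos h = -0.141426 + 0.514494 = 0.373068.
Flux = S_0 · cos θ_z = 1361 × 0.373068 = 507.7 W/m².

508 W/m²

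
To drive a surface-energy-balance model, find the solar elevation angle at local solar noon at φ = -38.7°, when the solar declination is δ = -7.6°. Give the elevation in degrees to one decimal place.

At local noon the hour angle is zero, so the zenith angle equals |φ − δ| = |-38.7° − (-7.600°)| = 31.100°.
Elevation = 90° − 31.100° = 58.9°.

58.9°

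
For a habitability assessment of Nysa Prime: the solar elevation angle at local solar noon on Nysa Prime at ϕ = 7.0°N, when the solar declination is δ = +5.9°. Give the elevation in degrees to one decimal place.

88.9°

At local noon the hour angle is zero, so the zenith angle equals |ϕ − δ| = |+7.0° − (+5.900°)| = 1.100°.
Elevation = 90° − 1.100° = 88.9°.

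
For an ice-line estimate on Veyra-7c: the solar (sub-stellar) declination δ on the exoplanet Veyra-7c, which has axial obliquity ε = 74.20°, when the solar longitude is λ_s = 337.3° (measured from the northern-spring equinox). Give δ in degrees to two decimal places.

δ = -21.80°

sin δ = sin ε · sin λ_s = sin 74.20° × sin 337.3° = -0.371326.
δ = arcsin(-0.371326) = -21.80°.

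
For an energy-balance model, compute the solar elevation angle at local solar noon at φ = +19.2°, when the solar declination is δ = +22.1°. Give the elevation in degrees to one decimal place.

At local noon the hour angle is zero, so the zenith angle equals |φ − δ| = |+19.2° − (+22.100°)| = 2.900°.
Elevation = 90° − 2.900° = 87.1°.

87.1°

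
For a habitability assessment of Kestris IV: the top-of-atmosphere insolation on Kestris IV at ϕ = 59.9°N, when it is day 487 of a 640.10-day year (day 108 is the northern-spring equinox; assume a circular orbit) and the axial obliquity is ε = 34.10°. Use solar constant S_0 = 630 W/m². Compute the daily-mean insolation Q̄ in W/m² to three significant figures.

Q̄ ≈ 27.4 W/m²

Solar longitude: L_s = 360° × (487 − 108)/640.10 = 213.154°.
sin δ = sin 34.10° × sin 213.154° = -0.30661, so δ = -17.855°.
cos h₀ = −tan(+59.9°) tan(-17.855°) = 0.5557, h₀ = 0.9816 rad.
Bracket: h₀ sin ϕ sin δ + cos ϕ cos δ sin h₀ = 0.9816×0.86515×-0.30661 + 0.50151×0.95184×0.83139 = -0.260383 + 0.396870 = 0.136487.
Q̄ = (S_0/π) × [bracket] = (630/π) × 0.136487 = 27.37 W/m².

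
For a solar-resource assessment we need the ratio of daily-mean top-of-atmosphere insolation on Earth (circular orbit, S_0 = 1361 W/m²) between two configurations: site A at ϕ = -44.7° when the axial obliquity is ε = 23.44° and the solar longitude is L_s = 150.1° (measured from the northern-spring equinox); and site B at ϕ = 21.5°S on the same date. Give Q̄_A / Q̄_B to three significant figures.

— Configuration A (ϕ=-44.7°):
Solar declination: sin δ = sin ε · sin L_s = sin 23.44° × sin 150.1° = 0.19829, so δ = +11.437°.
cos h₀ = −tan(-44.7°) tan(+11.437°) = 0.2002, h₀ = 1.3692 rad.
Bracket: h₀ sin ϕ sin δ + cos ϕ cos δ sin h₀ = 1.3692×-0.70339×0.19829 + 0.71080×0.98014×0.97975 = -0.190969 + 0.682576 = 0.491607.
Q̄ = (S_0/π) × [bracket] = (1361/π) × 0.491607 = 212.97 W/m².
— Configuration B (ϕ=-21.5°):
cos h₀ = −tan(-21.5°) tan(+11.437°) = 0.0797, h₀ = 1.4910 rad.
Bracket: h₀ sin ϕ sin δ + cos ϕ cos δ sin h₀ = 1.4910×-0.36650×0.19829 + 0.93042×0.98014×0.99682 = -0.108356 + 0.909042 = 0.800686.
Q̄ = (S_0/π) × [bracket] = (1361/π) × 0.800686 = 346.87 W/m².
Ratio Q̄_A / Q̄_B = 212.97 / 346.87 = 0.6140.

Q̄_A / Q̄_B ≈ 0.614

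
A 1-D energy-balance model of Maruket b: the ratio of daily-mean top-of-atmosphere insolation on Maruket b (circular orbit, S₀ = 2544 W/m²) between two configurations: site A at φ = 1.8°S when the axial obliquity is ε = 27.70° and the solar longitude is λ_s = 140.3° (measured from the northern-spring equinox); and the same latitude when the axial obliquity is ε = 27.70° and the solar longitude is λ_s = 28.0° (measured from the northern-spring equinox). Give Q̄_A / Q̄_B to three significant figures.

Q̄_A / Q̄_B ≈ 0.974

— Configuration A (φ=-1.8°):
Solar declination: sin δ = sin ε · sin λ_s = sin 27.70° × sin 140.3° = 0.29693, so δ = +17.273°.
cos H₀ = −tan(-1.8°) tan(+17.273°) = 0.0098, H₀ = 1.5610 rad.
Bracket: H₀ sin φ sin δ + cos φ cos δ sin H₀ = 1.5610×-0.03141×0.29693 + 0.99951×0.95490×0.99995 = -0.014559 + 0.954384 = 0.939825.
Q̄ = (S₀/π) × [bracket] = (2544/π) × 0.939825 = 761.05 W/m².
— Configuration B (φ=-1.8°):
Solar declination: sin δ = sin ε · sin λ_s = sin 27.70° × sin 28.0° = 0.21823, so δ = +12.605°.
cos H₀ = −tan(-1.8°) tan(+12.605°) = 0.0070, H₀ = 1.5638 rad.
Bracket: H₀ sin φ sin δ + cos φ cos δ sin H₀ = 1.5638×-0.03141×0.21823 + 0.99951×0.97590×0.99998 = -0.010719 + 0.975402 = 0.964683.
Q̄ = (S₀/π) × [bracket] = (2544/π) × 0.964683 = 781.18 W/m².
Ratio Q̄_A / Q̄_B = 761.05 / 781.18 = 0.9742.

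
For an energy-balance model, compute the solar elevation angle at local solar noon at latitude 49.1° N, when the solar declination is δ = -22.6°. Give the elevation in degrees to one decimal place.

At local noon the hour angle is zero, so the zenith angle equals |φ − δ| = |+49.1° − (-22.600°)| = 71.700°.
Elevation = 90° − 71.700° = 18.3°.

18.3°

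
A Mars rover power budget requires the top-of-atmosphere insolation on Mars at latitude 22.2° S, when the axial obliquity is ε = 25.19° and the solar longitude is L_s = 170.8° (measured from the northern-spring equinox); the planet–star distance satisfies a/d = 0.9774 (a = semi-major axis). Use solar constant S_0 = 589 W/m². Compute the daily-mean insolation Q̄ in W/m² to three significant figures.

Solar declination: sin δ = sin ε · sin L_s = sin 25.19° × sin 170.8° = 0.06805, so δ = +3.902°.
cos h₀ = −tan(-22.2°) tan(+3.902°) = 0.0278, h₀ = 1.5430 rad.
Bracket: h₀ sin ϕ sin δ + cos ϕ cos δ sin h₀ = 1.5430×-0.37784×0.06805 + 0.92587×0.99768×0.99961 = -0.039674 + 0.923362 = 0.883688.
Inverse-square distance factor (a/d)² = 0.9774² = 0.955311.
Q̄ = (S_0/π) × 0.955311 × [bracket] = (589/π) × 0.955311 × 0.883688 = 158.3 W/m².

Q̄ ≈ 158 W/m²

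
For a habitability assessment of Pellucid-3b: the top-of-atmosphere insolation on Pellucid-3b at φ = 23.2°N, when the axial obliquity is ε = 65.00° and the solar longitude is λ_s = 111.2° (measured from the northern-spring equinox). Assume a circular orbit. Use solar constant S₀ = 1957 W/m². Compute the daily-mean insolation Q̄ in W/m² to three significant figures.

Solar declination: sin δ = sin ε · sin λ_s = sin 65.00° × sin 111.2° = 0.84497, so δ = +57.669°.
cos H₀ = −tan(+23.2°) tan(+57.669°) = -0.6772, H₀ = 2.3147 rad.
Bracket: H₀ sin φ sin δ + cos φ cos δ sin H₀ = 2.3147×0.39394×0.84497 + 0.91914×0.53481×0.73583 = 0.770488 + 0.361708 = 1.132196.
Q̄ = (S₀/π) × [bracket] = (1957/π) × 1.132196 = 705.3 W/m².

Q̄ ≈ 705 W/m²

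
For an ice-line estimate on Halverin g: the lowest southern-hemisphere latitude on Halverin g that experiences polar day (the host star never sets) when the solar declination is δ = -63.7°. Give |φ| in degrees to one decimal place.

|φ| = 26.3°

Polar day requires cos H₀ = −tan φ tan δ ≤ −1, i.e. tan φ tan δ ≥ 1.
The boundary is |tan φ| · |tan δ| = 1, so |φ| = 90° − |δ| = 90° − 63.7° = 26.3° in the southern hemisphere.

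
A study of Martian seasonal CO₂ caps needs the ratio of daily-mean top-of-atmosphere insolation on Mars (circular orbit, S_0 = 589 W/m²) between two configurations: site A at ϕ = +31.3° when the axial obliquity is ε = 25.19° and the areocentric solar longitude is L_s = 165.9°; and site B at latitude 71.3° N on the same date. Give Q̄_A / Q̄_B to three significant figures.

Q̄_A / Q̄_B ≈ 1.92

— Configuration A (ϕ=+31.3°):
sin δ = sin 25.19° × sin 165.9° = 0.10369, so δ = +5.952°.
cos h₀ = −tan(+31.3°) tan(+5.952°) = -0.0634, h₀ = 1.6342 rad.
Bracket: h₀ sin ϕ sin δ + cos ϕ cos δ sin h₀ = 1.6342×0.51952×0.10369 + 0.85446×0.99461×0.99799 = 0.088033 + 0.848146 = 0.936179.
Q̄ = (S_0/π) × [bracket] = (589/π) × 0.936179 = 175.52 W/m².
— Configuration B (ϕ=+71.3°):
cos h₀ = −tan(+71.3°) tan(+5.952°) = -0.3080, h₀ = 1.8839 rad.
Bracket: h₀ sin ϕ sin δ + cos ϕ cos δ sin h₀ = 1.8839×0.94721×0.10369 + 0.32061×0.99461×0.95139 = 0.185030 + 0.303381 = 0.488411.
Q̄ = (S_0/π) × [bracket] = (589/π) × 0.488411 = 91.570 W/m².
Ratio Q̄_A / Q̄_B = 175.52 / 91.570 = 1.917.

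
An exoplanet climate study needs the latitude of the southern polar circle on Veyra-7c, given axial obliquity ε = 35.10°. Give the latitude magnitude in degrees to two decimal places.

The polar circle is the lowest latitude that experiences at least one full rotation of continuous darkness at the northern-summer solstice; it lies at |ϕ| = 90° − ε = 90° − 35.10° = 54.90°.

54.90°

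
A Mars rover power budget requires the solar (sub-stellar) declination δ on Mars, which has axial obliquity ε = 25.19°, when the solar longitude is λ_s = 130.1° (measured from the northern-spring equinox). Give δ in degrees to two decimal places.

δ = +19.00°

sin δ = sin ε · sin λ_s = sin 25.19° × sin 130.1° = 0.325567.
δ = arcsin(0.325567) = +19.00°.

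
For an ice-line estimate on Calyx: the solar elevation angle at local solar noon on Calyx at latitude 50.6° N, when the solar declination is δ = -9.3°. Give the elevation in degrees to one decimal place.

At local noon the hour angle is zero, so the zenith angle equals |φ − δ| = |+50.6° − (-9.300°)| = 59.900°.
Elevation = 90° − 59.900° = 30.1°.

30.1°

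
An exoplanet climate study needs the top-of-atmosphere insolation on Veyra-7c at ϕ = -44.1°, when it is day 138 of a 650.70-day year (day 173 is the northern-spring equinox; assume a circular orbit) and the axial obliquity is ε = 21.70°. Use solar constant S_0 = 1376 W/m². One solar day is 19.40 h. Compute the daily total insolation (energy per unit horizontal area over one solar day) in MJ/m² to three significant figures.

26.1 MJ/m²

Solar longitude: L_s = 360° × (138 − 173)/650.70 = -19.364°, i.e. -19.364° + 360° = 340.636°.
sin δ = sin 21.70° × sin 340.636° = -0.12259, so δ = -7.042°.
cos h₀ = −tan(-44.1°) tan(-7.042°) = -0.1197, h₀ = 1.6908 rad.
Bracket: h₀ sin ϕ sin δ + cos ϕ cos δ sin h₀ = 1.6908×-0.69591×-0.12259 + 0.71813×0.99246×0.99281 = 0.144245 + 0.707591 = 0.851836.
Q̄ = (S_0/π) × [bracket] = (1376/π) × 0.851836 = 373.10 W/m².
Daily total = Q̄ × 19.40 h × 3600 s/h = 373.10 × 19.40 × 3600 / 10⁶ = 26.06 MJ/m².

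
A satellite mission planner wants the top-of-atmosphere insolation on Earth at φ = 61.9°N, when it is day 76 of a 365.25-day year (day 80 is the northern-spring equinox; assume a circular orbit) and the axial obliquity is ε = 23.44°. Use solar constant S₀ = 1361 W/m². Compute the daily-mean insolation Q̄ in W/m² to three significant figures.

Q̄ ≈ 188 W/m²

Solar longitude: λ_s = 360° × (76 − 80)/365.25 = -3.943°, i.e. -3.943° + 360° = 356.057°.
sin δ = sin 23.44° × sin 356.057° = -0.02735, so δ = -1.567°.
cos H₀ = −tan(+61.9°) tan(-1.567°) = 0.0512, H₀ = 1.5195 rad.
Bracket: H₀ sin φ sin δ + cos φ cos δ sin H₀ = 1.5195×0.88213×-0.02735 + 0.47101×0.99963×0.99869 = -0.036660 + 0.470219 = 0.433559.
Q̄ = (S₀/π) × [bracket] = (1361/π) × 0.433559 = 187.8 W/m².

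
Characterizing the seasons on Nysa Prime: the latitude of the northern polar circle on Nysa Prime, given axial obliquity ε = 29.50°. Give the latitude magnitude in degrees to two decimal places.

60.50°

The polar circle is the lowest latitude that experiences at least one full rotation of continuous daylight at the northern-summer solstice; it lies at |ϕ| = 90° − ε = 90° − 29.50° = 60.50°.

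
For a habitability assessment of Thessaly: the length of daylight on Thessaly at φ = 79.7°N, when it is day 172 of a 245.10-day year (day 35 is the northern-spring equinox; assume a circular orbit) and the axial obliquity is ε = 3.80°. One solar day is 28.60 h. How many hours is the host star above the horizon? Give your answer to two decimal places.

Solar longitude: λ_s = 360° × (172 − 35)/245.10 = 201.224°.
sin δ = sin 3.80° × sin 201.224° = -0.02399, so δ = -1.375°.
cos H₀ = −tan φ · tan δ = −tan(+79.7°) × tan(-1.375°) = 0.1321, so H₀ = 1.4384 rad = 82.41°.
Daylight = 2H₀/(2π) × 28.60 h = (1.4384/π) × 28.60 = 13.09 h.

13.09 h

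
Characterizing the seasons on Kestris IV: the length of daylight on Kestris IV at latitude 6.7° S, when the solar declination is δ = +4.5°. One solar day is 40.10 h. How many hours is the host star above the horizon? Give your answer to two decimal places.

cos H₀ = −tan φ · tan δ = −tan(-6.7°) × tan(+4.500°) = 0.0092, so H₀ = 1.5616 rad = 89.47°.
Daylight = 2H₀/(2π) × 40.10 h = (1.5616/π) × 40.10 = 19.93 h.

19.93 h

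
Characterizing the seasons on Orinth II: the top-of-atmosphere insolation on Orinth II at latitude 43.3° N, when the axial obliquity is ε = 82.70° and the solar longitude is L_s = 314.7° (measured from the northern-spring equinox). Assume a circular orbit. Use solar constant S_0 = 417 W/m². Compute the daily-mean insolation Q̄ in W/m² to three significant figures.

Solar declination: sin δ = sin ε · sin L_s = sin 82.70° × sin 314.7° = -0.70504, so δ = -44.833°.
cos h₀ = −tan(+43.3°) tan(-44.833°) = 0.9369, h₀ = 0.3572 rad.
Bracket: h₀ sin ϕ sin δ + cos ϕ cos δ sin h₀ = 0.3572×0.68582×-0.70504 + 0.72777×0.70917×0.34970 = -0.172717 + 0.180485 = 0.007768.
Q̄ = (S_0/π) × [bracket] = (417/π) × 0.007768 = 1.031 W/m².

Q̄ ≈ 1.03 W/m²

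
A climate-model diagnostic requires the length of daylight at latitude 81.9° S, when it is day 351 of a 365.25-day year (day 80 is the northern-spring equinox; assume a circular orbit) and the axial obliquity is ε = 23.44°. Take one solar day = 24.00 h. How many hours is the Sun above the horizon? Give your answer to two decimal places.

24.00 h

Solar longitude: λ_s = 360° × (351 − 80)/365.25 = 267.105°.
sin δ = sin 23.44° × sin 267.105° = -0.39728, so δ = -23.408°.
Sunrise equation: cos H₀ = −tan φ · tan δ = -3.0418 ≤ −1, so the Sun never sets (polar day) and H₀ = π.
Daylight = 2H₀/(2π) × 24.00 h = (3.1416/π) × 24.00 = 24.00 h.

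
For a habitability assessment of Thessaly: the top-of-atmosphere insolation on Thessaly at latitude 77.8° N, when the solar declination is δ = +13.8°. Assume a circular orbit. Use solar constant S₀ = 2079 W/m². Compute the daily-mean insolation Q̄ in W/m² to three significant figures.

Q̄ ≈ 485 W/m²

cos H₀ = −tan(+77.8°) tan(+13.800°) = -1.1361 ≤ −1 ⇒ polar day, H₀ = π.
Bracket: H₀ sin φ sin δ + cos φ cos δ sin H₀ = 3.1416×0.97742×0.23853 + 0.21132×0.97113×0.00000 = 0.732445 + 0.000000 = 0.732445.
Q̄ = (S₀/π) × [bracket] = (2079/π) × 0.732445 = 484.7 W/m².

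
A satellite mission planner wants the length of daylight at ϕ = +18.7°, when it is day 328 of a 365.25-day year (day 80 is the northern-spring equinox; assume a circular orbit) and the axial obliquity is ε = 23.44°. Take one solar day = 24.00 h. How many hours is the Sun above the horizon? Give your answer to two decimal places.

11.00 h

Solar longitude: L_s = 360° × (328 − 80)/365.25 = 244.435°.
sin δ = sin 23.44° × sin 244.435° = -0.35884, so δ = -21.029°.
cos h₀ = −tan ϕ · tan δ = −tan(+18.7°) × tan(-21.029°) = 0.1301, so h₀ = 1.4403 rad = 82.52°.
Daylight = 2h₀/(2π) × 24.00 h = (1.4403/π) × 24.00 = 11.00 h.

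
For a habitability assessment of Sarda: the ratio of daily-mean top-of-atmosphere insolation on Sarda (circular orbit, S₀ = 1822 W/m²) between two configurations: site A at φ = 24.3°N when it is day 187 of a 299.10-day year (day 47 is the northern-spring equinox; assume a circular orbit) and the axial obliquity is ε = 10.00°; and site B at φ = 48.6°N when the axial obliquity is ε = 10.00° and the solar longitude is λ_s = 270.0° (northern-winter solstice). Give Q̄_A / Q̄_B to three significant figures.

Q̄_A / Q̄_B ≈ 2.03

— Configuration A (φ=+24.3°):
Solar longitude: λ_s = 360° × (187 − 47)/299.10 = 168.506°.
sin δ = sin 10.00° × sin 168.506° = 0.03460, so δ = +1.983°.
cos H₀ = −tan(+24.3°) tan(+1.983°) = -0.0156, H₀ = 1.5864 rad.
Bracket: H₀ sin φ sin δ + cos φ cos δ sin H₀ = 1.5864×0.41151×0.03460 + 0.91140×0.99940×0.99988 = 0.022588 + 0.910744 = 0.933332.
Q̄ = (S₀/π) × [bracket] = (1822/π) × 0.933332 = 541.30 W/m².
— Configuration B (φ=+48.6°):
Solar declination: sin δ = sin ε · sin λ_s = sin 10.00° × sin 270.0° = -0.17365, so δ = -10.000°.
cos H₀ = −tan(+48.6°) tan(-10.000°) = 0.2000, H₀ = 1.3694 rad.
Bracket: H₀ sin φ sin δ + cos φ cos δ sin H₀ = 1.3694×0.75011×-0.17365 + 0.66131×0.98481×0.97980 = -0.178373 + 0.638109 = 0.459736.
Q̄ = (S₀/π) × [bracket] = (1822/π) × 0.459736 = 266.63 W/m².
Ratio Q̄_A / Q̄_B = 541.30 / 266.63 = 2.030.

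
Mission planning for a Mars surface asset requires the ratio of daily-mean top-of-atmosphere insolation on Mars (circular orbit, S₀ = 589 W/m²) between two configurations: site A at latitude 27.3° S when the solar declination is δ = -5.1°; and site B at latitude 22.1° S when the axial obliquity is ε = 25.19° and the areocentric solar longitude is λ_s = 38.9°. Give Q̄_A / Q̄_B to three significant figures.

Q̄_A / Q̄_B ≈ 1.28

— Configuration A (φ=-27.3°):
cos H₀ = −tan(-27.3°) tan(-5.100°) = -0.0461, H₀ = 1.6169 rad.
Bracket: H₀ sin φ sin δ + cos φ cos δ sin H₀ = 1.6169×-0.45865×-0.08889 + 0.88862×0.99604×0.99894 = 0.065920 + 0.884163 = 0.950083.
Q̄ = (S₀/π) × [bracket] = (589/π) × 0.950083 = 178.13 W/m².
— Configuration B (φ=-22.1°):
sin δ = sin 25.19° × sin 38.9° = 0.26727, so δ = +15.502°.
cos H₀ = −tan(-22.1°) tan(+15.502°) = 0.1126, H₀ = 1.4579 rad.
Bracket: H₀ sin φ sin δ + cos φ cos δ sin H₀ = 1.4579×-0.37622×0.26727 + 0.92653×0.96362×0.99364 = -0.146595 + 0.887144 = 0.740549.
Q̄ = (S₀/π) × [bracket] = (589/π) × 0.740549 = 138.84 W/m².
Ratio Q̄_A / Q̄_B = 178.13 / 138.84 = 1.283.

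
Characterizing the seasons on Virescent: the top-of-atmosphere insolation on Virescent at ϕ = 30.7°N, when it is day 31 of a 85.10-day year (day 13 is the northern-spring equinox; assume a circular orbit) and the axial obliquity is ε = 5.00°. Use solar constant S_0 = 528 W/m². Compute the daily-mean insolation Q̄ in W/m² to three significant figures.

Solar longitude: L_s = 360° × (31 − 13)/85.10 = 76.146°.
sin δ = sin 5.00° × sin 76.146° = 0.08462, so δ = +4.854°.
cos h₀ = −tan(+30.7°) tan(+4.854°) = -0.0504, h₀ = 1.6212 rad.
Bracket: h₀ sin ϕ sin δ + cos ϕ cos δ sin h₀ = 1.6212×0.51054×0.08462 + 0.85985×0.99641×0.99873 = 0.070039 + 0.855675 = 0.925714.
Q̄ = (S_0/π) × [bracket] = (528/π) × 0.925714 = 155.6 W/m².

Q̄ ≈ 156 W/m²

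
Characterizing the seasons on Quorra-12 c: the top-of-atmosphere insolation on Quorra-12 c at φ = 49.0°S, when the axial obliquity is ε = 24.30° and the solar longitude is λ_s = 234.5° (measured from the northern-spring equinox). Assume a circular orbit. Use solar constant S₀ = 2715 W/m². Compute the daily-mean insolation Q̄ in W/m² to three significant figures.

Solar declination: sin δ = sin ε · sin λ_s = sin 24.30° × sin 234.5° = -0.33502, so δ = -19.574°.
cos H₀ = −tan(-49.0°) tan(-19.574°) = -0.4090, H₀ = 1.9922 rad.
Bracket: H₀ sin φ sin δ + cos φ cos δ sin H₀ = 1.9922×-0.75471×-0.33502 + 0.65606×0.94221×0.91252 = 0.503714 + 0.564071 = 1.067785.
Q̄ = (S₀/π) × [bracket] = (2715/π) × 1.067785 = 922.8 W/m².

Q̄ ≈ 923 W/m²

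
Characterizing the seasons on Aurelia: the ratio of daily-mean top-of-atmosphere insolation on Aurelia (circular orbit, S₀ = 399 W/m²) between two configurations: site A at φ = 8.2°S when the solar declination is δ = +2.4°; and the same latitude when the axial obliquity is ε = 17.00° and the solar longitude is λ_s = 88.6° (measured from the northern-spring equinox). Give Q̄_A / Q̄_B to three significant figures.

— Configuration A (φ=-8.2°):
cos H₀ = −tan(-8.2°) tan(+2.400°) = 0.0060, H₀ = 1.5648 rad.
Bracket: H₀ sin φ sin δ + cos φ cos δ sin H₀ = 1.5648×-0.14263×0.04188 + 0.98978×0.99912×0.99998 = -0.009347 + 0.988889 = 0.979542.
Q̄ = (S₀/π) × [bracket] = (399/π) × 0.979542 = 124.41 W/m².
— Configuration B (φ=-8.2°):
Solar declination: sin δ = sin ε · sin λ_s = sin 17.00° × sin 88.6° = 0.29228, so δ = +16.995°.
cos H₀ = −tan(-8.2°) tan(+16.995°) = 0.0440, H₀ = 1.5267 rad.
Bracket: H₀ sin φ sin δ + cos φ cos δ sin H₀ = 1.5267×-0.14263×0.29228 + 0.98978×0.95633×0.99903 = -0.063645 + 0.945638 = 0.881993.
Q̄ = (S₀/π) × [bracket] = (399/π) × 0.881993 = 112.02 W/m².
Ratio Q̄_A / Q̄_B = 124.41 / 112.02 = 1.111.

Q̄_A / Q̄_B ≈ 1.11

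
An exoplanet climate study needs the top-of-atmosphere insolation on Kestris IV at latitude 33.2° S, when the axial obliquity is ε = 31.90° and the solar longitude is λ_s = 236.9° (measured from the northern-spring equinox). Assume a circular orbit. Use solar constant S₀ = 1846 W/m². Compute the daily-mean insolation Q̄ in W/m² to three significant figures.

Solar declination: sin δ = sin ε · sin λ_s = sin 31.90° × sin 236.9° = -0.44268, so δ = -26.275°.
cos H₀ = −tan(-33.2°) tan(-26.275°) = -0.3231, H₀ = 1.8998 rad.
Bracket: H₀ sin φ sin δ + cos φ cos δ sin H₀ = 1.8998×-0.54756×-0.44268 + 0.83676×0.89668×0.94638 = 0.460500 + 0.710075 = 1.170575.
Q̄ = (S₀/π) × [bracket] = (1846/π) × 1.170575 = 687.8 W/m².

Q̄ ≈ 688 W/m²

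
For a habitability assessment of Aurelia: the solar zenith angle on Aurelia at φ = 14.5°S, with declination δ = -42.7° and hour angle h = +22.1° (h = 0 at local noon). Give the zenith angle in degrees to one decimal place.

cos θ_z = sin φ sin δ + cos φ cos δ cos h = 0.169798 + 0.659231 = 0.829029.
θ_z = arccos(0.829029) = 34.0°.

θ_z = 34.0°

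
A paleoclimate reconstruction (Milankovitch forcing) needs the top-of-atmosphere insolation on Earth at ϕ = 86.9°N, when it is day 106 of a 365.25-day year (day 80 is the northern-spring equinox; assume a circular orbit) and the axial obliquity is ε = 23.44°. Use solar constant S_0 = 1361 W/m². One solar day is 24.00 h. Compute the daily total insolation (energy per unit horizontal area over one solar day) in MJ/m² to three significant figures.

Solar longitude: L_s = 360° × (106 − 80)/365.25 = 25.626°.
sin δ = sin 23.44° × sin 25.626° = 0.17204, so δ = +9.907°.
cos h₀ = −tan(+86.9°) tan(+9.907°) = -3.2248 ≤ −1 ⇒ polar day, h₀ = π.
Bracket: h₀ sin ϕ sin δ + cos ϕ cos δ sin h₀ = 3.1416×0.99854×0.17204 + 0.05408×0.98509×0.00000 = 0.539692 + 0.000000 = 0.539692.
Q̄ = (S_0/π) × [bracket] = (1361/π) × 0.539692 = 233.81 W/m².
Daily total = Q̄ × 24.00 h × 3600 s/h = 233.81 × 24.00 × 3600 / 10⁶ = 20.20 MJ/m².

20.2 MJ/m²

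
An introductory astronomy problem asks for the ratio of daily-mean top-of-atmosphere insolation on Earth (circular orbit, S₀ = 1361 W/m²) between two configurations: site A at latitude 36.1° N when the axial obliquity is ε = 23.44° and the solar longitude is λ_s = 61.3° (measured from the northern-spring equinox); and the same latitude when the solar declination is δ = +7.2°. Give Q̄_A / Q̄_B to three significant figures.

Q̄_A / Q̄_B ≈ 1.20

— Configuration A (φ=+36.1°):
Solar declination: sin δ = sin ε · sin λ_s = sin 23.44° × sin 61.3° = 0.34892, so δ = +20.421°.
cos H₀ = −tan(+36.1°) tan(+20.421°) = -0.2715, H₀ = 1.8457 rad.
Bracket: H₀ sin φ sin δ + cos φ cos δ sin H₀ = 1.8457×0.58920×0.34892 + 0.80799×0.93715×0.96244 = 0.379446 + 0.728767 = 1.108213.
Q̄ = (S₀/π) × [bracket] = (1361/π) × 1.108213 = 480.10 W/m².
— Configuration B (φ=+36.1°):
cos H₀ = −tan(+36.1°) tan(+7.200°) = -0.0921, H₀ = 1.6630 rad.
Bracket: H₀ sin φ sin δ + cos φ cos δ sin H₀ = 1.6630×0.58920×0.12533 + 0.80799×0.99211×0.99575 = 0.122803 + 0.798208 = 0.921011.
Q̄ = (S₀/π) × [bracket] = (1361/π) × 0.921011 = 399.00 W/m².
Ratio Q̄_A / Q̄_B = 480.10 / 399.00 = 1.203.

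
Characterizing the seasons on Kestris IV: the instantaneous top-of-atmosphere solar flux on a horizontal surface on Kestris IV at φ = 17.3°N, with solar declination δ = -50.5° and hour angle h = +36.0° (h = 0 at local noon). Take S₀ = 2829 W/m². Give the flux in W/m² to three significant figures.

741 W/m²

cos θ_z = sin φ sin δ + cos φ cos δ cos h = -0.229462 + 0.491318 = 0.261856.
Flux = S₀ · cos θ_z = 2829 × 0.261856 = 740.8 W/m².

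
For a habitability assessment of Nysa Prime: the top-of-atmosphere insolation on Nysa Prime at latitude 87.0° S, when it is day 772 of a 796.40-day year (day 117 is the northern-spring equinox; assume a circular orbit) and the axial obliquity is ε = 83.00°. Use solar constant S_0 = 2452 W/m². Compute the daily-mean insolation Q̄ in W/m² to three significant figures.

Solar longitude: L_s = 360° × (772 − 117)/796.40 = 296.082°.
sin δ = sin 83.00° × sin 296.082° = -0.89147, so δ = -63.058°.
cos h₀ = −tan(-87.0°) tan(-63.058°) = -37.5433 ≤ −1 ⇒ polar day, h₀ = π.
Bracket: h₀ sin ϕ sin δ + cos ϕ cos δ sin h₀ = 3.1416×-0.99863×-0.89147 + 0.05234×0.45308×0.00000 = 2.796805 + 0.000000 = 2.796805.
Q̄ = (S_0/π) × [bracket] = (2452/π) × 2.796805 = 2183 W/m².

Q̄ ≈ 2.18e+03 W/m²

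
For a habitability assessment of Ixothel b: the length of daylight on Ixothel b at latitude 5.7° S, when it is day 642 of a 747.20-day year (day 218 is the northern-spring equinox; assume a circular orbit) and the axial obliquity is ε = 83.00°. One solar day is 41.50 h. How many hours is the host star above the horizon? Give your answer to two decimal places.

21.34 h

Solar longitude: λ_s = 360° × (642 − 218)/747.20 = 204.283°.
sin δ = sin 83.00° × sin 204.283° = -0.40817, so δ = -24.090°.
cos H₀ = −tan φ · tan δ = −tan(-5.7°) × tan(-24.090°) = -0.0446, so H₀ = 1.6154 rad = 92.56°.
Daylight = 2H₀/(2π) × 41.50 h = (1.6154/π) × 41.50 = 21.34 h.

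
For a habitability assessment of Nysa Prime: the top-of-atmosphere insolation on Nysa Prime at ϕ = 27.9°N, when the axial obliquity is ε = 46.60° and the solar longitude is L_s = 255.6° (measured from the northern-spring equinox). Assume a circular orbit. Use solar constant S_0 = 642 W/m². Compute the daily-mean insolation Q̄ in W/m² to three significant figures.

Q̄ ≈ 40.7 W/m²

Solar declination: sin δ = sin ε · sin L_s = sin 46.60° × sin 255.6° = -0.70375, so δ = -44.728°.
cos h₀ = −tan(+27.9°) tan(-44.728°) = 0.5245, h₀ = 1.0187 rad.
Bracket: h₀ sin ϕ sin δ + cos ϕ cos δ sin h₀ = 1.0187×0.46793×-0.70375 + 0.88377×0.71045×0.85142 = -0.335464 + 0.534585 = 0.199121.
Q̄ = (S_0/π) × [bracket] = (642/π) × 0.199121 = 40.69 W/m².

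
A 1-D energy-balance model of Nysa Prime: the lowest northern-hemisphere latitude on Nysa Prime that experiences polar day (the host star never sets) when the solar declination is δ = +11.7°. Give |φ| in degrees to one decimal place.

Polar day requires cos H₀ = −tan φ tan δ ≤ −1, i.e. tan φ tan δ ≥ 1.
The boundary is |tan φ| · |tan δ| = 1, so |φ| = 90° − |δ| = 90° − 11.7° = 78.3° in the northern hemisphere.

|φ| = 78.3°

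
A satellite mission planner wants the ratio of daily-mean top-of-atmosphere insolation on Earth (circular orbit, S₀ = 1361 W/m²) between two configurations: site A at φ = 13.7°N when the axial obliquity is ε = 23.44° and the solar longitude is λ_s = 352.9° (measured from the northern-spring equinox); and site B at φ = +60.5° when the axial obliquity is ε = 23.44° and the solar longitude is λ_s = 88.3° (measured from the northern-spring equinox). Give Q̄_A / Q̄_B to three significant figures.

— Configuration A (φ=+13.7°):
Solar declination: sin δ = sin ε · sin λ_s = sin 23.44° × sin 352.9° = -0.04917, so δ = -2.818°.
cos H₀ = −tan(+13.7°) tan(-2.818°) = 0.0120, H₀ = 1.5588 rad.
Bracket: H₀ sin φ sin δ + cos φ cos δ sin H₀ = 1.5588×0.23684×-0.04917 + 0.97155×0.99879×0.99993 = -0.018153 + 0.970306 = 0.952153.
Q̄ = (S₀/π) × [bracket] = (1361/π) × 0.952153 = 412.49 W/m².
— Configuration B (φ=+60.5°):
Solar declination: sin δ = sin ε · sin λ_s = sin 23.44° × sin 88.3° = 0.39761, so δ = +23.429°.
cos H₀ = −tan(+60.5°) tan(+23.429°) = -0.7659, H₀ = 2.4433 rad.
Bracket: H₀ sin φ sin δ + cos φ cos δ sin H₀ = 2.4433×0.87036×0.39761 + 0.49242×0.91755×0.64293 = 0.845538 + 0.290489 = 1.136027.
Q̄ = (S₀/π) × [bracket] = (1361/π) × 1.136027 = 492.15 W/m².
Ratio Q̄_A / Q̄_B = 412.49 / 492.15 = 0.8381.

Q̄_A / Q̄_B ≈ 0.838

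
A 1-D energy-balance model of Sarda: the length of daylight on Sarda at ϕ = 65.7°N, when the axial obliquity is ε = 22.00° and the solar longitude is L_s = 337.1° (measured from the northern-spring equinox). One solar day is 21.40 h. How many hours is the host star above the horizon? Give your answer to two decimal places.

8.44 h

Solar declination: sin δ = sin ε · sin L_s = sin 22.00° × sin 337.1° = -0.14577, so δ = -8.382°.
cos h₀ = −tan ϕ · tan δ = −tan(+65.7°) × tan(-8.382°) = 0.3263, so h₀ = 1.2384 rad = 70.95°.
Daylight = 2h₀/(2π) × 21.40 h = (1.2384/π) × 21.40 = 8.44 h.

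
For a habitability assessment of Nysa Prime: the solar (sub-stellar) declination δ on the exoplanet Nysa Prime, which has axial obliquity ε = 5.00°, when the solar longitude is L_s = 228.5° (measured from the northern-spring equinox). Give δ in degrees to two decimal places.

δ = -3.74°

sin δ = sin ε · sin L_s = sin 5.00° × sin 228.5° = -0.065276.
δ = arcsin(-0.065276) = -3.74°.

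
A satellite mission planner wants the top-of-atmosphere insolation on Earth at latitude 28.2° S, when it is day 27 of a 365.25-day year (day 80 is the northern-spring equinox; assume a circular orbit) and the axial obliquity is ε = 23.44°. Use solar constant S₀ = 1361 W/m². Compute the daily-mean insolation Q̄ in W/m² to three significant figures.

Solar longitude: λ_s = 360° × (27 − 80)/365.25 = -52.238°, i.e. -52.238° + 360° = 307.762°.
sin δ = sin 23.44° × sin 307.762° = -0.31448, so δ = -18.329°.
cos H₀ = −tan(-28.2°) tan(-18.329°) = -0.1776, H₀ = 1.7494 rad.
Bracket: H₀ sin φ sin δ + cos φ cos δ sin H₀ = 1.7494×-0.47255×-0.31448 + 0.88130×0.94927×0.98410 = 0.259974 + 0.823290 = 1.083264.
Q̄ = (S₀/π) × [bracket] = (1361/π) × 1.083264 = 469.3 W/m².

Q̄ ≈ 469 W/m²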